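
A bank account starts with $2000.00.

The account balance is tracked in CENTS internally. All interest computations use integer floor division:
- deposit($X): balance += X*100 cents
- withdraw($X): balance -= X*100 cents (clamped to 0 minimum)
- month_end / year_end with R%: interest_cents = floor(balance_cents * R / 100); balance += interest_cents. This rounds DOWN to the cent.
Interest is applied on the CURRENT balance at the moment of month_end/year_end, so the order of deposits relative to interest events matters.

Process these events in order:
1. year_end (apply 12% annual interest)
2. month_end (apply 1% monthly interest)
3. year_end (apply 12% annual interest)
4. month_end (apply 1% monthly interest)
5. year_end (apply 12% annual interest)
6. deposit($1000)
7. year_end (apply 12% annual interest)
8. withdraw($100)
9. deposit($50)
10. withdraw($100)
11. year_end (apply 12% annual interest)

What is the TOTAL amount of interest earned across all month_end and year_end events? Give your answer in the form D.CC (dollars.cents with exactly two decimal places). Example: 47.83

Answer: 1831.89

Derivation:
After 1 (year_end (apply 12% annual interest)): balance=$2240.00 total_interest=$240.00
After 2 (month_end (apply 1% monthly interest)): balance=$2262.40 total_interest=$262.40
After 3 (year_end (apply 12% annual interest)): balance=$2533.88 total_interest=$533.88
After 4 (month_end (apply 1% monthly interest)): balance=$2559.21 total_interest=$559.21
After 5 (year_end (apply 12% annual interest)): balance=$2866.31 total_interest=$866.31
After 6 (deposit($1000)): balance=$3866.31 total_interest=$866.31
After 7 (year_end (apply 12% annual interest)): balance=$4330.26 total_interest=$1330.26
After 8 (withdraw($100)): balance=$4230.26 total_interest=$1330.26
After 9 (deposit($50)): balance=$4280.26 total_interest=$1330.26
After 10 (withdraw($100)): balance=$4180.26 total_interest=$1330.26
After 11 (year_end (apply 12% annual interest)): balance=$4681.89 total_interest=$1831.89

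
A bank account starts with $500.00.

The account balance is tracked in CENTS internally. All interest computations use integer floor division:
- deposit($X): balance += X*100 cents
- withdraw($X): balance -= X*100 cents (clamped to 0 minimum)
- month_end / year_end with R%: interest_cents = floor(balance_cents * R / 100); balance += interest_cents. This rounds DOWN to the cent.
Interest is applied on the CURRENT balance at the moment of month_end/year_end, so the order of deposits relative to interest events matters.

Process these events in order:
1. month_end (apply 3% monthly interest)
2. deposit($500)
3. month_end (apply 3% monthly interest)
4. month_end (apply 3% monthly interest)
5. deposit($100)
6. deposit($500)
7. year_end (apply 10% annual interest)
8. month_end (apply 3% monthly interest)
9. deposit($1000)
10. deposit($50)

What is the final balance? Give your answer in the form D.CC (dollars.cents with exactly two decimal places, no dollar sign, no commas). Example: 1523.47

After 1 (month_end (apply 3% monthly interest)): balance=$515.00 total_interest=$15.00
After 2 (deposit($500)): balance=$1015.00 total_interest=$15.00
After 3 (month_end (apply 3% monthly interest)): balance=$1045.45 total_interest=$45.45
After 4 (month_end (apply 3% monthly interest)): balance=$1076.81 total_interest=$76.81
After 5 (deposit($100)): balance=$1176.81 total_interest=$76.81
After 6 (deposit($500)): balance=$1676.81 total_interest=$76.81
After 7 (year_end (apply 10% annual interest)): balance=$1844.49 total_interest=$244.49
After 8 (month_end (apply 3% monthly interest)): balance=$1899.82 total_interest=$299.82
After 9 (deposit($1000)): balance=$2899.82 total_interest=$299.82
After 10 (deposit($50)): balance=$2949.82 total_interest=$299.82

Answer: 2949.82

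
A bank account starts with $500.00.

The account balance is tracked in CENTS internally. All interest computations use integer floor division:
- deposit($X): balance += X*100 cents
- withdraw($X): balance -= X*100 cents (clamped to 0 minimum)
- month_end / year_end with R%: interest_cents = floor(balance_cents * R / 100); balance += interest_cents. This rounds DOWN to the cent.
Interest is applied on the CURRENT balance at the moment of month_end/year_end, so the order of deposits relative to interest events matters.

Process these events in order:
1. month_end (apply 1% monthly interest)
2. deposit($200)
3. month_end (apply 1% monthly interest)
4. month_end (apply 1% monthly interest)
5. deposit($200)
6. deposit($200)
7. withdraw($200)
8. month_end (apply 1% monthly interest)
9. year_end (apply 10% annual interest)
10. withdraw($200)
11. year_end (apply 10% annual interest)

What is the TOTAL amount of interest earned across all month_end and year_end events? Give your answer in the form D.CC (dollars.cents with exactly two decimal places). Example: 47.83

Answer: 203.30

Derivation:
After 1 (month_end (apply 1% monthly interest)): balance=$505.00 total_interest=$5.00
After 2 (deposit($200)): balance=$705.00 total_interest=$5.00
After 3 (month_end (apply 1% monthly interest)): balance=$712.05 total_interest=$12.05
After 4 (month_end (apply 1% monthly interest)): balance=$719.17 total_interest=$19.17
After 5 (deposit($200)): balance=$919.17 total_interest=$19.17
After 6 (deposit($200)): balance=$1119.17 total_interest=$19.17
After 7 (withdraw($200)): balance=$919.17 total_interest=$19.17
After 8 (month_end (apply 1% monthly interest)): balance=$928.36 total_interest=$28.36
After 9 (year_end (apply 10% annual interest)): balance=$1021.19 total_interest=$121.19
After 10 (withdraw($200)): balance=$821.19 total_interest=$121.19
After 11 (year_end (apply 10% annual interest)): balance=$903.30 total_interest=$203.30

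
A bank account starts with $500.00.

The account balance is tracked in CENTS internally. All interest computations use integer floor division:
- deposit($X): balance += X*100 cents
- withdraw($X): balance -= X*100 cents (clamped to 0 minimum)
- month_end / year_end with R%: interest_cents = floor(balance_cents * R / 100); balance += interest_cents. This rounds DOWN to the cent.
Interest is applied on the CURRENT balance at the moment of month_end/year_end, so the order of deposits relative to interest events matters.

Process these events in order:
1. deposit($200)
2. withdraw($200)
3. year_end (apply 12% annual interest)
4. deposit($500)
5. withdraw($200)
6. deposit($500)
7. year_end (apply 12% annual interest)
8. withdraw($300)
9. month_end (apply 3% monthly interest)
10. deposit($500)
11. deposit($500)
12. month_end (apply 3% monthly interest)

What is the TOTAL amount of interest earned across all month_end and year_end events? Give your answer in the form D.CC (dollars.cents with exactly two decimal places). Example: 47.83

Answer: 327.68

Derivation:
After 1 (deposit($200)): balance=$700.00 total_interest=$0.00
After 2 (withdraw($200)): balance=$500.00 total_interest=$0.00
After 3 (year_end (apply 12% annual interest)): balance=$560.00 total_interest=$60.00
After 4 (deposit($500)): balance=$1060.00 total_interest=$60.00
After 5 (withdraw($200)): balance=$860.00 total_interest=$60.00
After 6 (deposit($500)): balance=$1360.00 total_interest=$60.00
After 7 (year_end (apply 12% annual interest)): balance=$1523.20 total_interest=$223.20
After 8 (withdraw($300)): balance=$1223.20 total_interest=$223.20
After 9 (month_end (apply 3% monthly interest)): balance=$1259.89 total_interest=$259.89
After 10 (deposit($500)): balance=$1759.89 total_interest=$259.89
After 11 (deposit($500)): balance=$2259.89 total_interest=$259.89
After 12 (month_end (apply 3% monthly interest)): balance=$2327.68 total_interest=$327.68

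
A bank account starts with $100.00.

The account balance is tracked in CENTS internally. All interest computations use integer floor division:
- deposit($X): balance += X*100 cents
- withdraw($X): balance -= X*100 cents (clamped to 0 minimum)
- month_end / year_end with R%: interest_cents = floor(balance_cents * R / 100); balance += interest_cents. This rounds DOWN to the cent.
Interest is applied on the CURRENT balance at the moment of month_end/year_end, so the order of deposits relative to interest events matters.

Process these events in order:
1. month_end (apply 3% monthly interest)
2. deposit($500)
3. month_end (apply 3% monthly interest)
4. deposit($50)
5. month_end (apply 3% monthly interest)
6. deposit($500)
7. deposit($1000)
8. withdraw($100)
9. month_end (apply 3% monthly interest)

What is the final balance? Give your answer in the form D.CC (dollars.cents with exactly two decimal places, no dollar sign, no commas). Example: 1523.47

Answer: 2153.95

Derivation:
After 1 (month_end (apply 3% monthly interest)): balance=$103.00 total_interest=$3.00
After 2 (deposit($500)): balance=$603.00 total_interest=$3.00
After 3 (month_end (apply 3% monthly interest)): balance=$621.09 total_interest=$21.09
After 4 (deposit($50)): balance=$671.09 total_interest=$21.09
After 5 (month_end (apply 3% monthly interest)): balance=$691.22 total_interest=$41.22
After 6 (deposit($500)): balance=$1191.22 total_interest=$41.22
After 7 (deposit($1000)): balance=$2191.22 total_interest=$41.22
After 8 (withdraw($100)): balance=$2091.22 total_interest=$41.22
After 9 (month_end (apply 3% monthly interest)): balance=$2153.95 total_interest=$103.95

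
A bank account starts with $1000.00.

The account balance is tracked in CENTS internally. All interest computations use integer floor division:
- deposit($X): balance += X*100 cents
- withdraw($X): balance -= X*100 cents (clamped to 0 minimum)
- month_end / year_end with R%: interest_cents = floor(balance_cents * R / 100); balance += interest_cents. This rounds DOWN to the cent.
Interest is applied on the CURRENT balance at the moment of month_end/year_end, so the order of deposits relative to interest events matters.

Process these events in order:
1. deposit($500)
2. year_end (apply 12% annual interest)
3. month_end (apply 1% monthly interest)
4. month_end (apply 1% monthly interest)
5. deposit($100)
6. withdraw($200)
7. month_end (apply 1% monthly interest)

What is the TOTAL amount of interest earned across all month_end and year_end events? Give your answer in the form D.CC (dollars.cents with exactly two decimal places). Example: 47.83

After 1 (deposit($500)): balance=$1500.00 total_interest=$0.00
After 2 (year_end (apply 12% annual interest)): balance=$1680.00 total_interest=$180.00
After 3 (month_end (apply 1% monthly interest)): balance=$1696.80 total_interest=$196.80
After 4 (month_end (apply 1% monthly interest)): balance=$1713.76 total_interest=$213.76
After 5 (deposit($100)): balance=$1813.76 total_interest=$213.76
After 6 (withdraw($200)): balance=$1613.76 total_interest=$213.76
After 7 (month_end (apply 1% monthly interest)): balance=$1629.89 total_interest=$229.89

Answer: 229.89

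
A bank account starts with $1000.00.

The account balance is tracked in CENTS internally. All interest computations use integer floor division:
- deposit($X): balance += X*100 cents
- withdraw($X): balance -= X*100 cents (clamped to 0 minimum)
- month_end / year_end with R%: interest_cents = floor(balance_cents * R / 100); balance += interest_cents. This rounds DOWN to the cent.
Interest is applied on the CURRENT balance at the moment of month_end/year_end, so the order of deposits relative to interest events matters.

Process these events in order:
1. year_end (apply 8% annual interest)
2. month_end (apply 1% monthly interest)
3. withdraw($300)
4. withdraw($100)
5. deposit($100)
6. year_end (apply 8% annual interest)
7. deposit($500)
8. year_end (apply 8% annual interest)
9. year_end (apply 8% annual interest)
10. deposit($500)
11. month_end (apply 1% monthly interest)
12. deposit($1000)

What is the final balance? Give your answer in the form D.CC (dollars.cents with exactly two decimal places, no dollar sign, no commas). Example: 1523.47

After 1 (year_end (apply 8% annual interest)): balance=$1080.00 total_interest=$80.00
After 2 (month_end (apply 1% monthly interest)): balance=$1090.80 total_interest=$90.80
After 3 (withdraw($300)): balance=$790.80 total_interest=$90.80
After 4 (withdraw($100)): balance=$690.80 total_interest=$90.80
After 5 (deposit($100)): balance=$790.80 total_interest=$90.80
After 6 (year_end (apply 8% annual interest)): balance=$854.06 total_interest=$154.06
After 7 (deposit($500)): balance=$1354.06 total_interest=$154.06
After 8 (year_end (apply 8% annual interest)): balance=$1462.38 total_interest=$262.38
After 9 (year_end (apply 8% annual interest)): balance=$1579.37 total_interest=$379.37
After 10 (deposit($500)): balance=$2079.37 total_interest=$379.37
After 11 (month_end (apply 1% monthly interest)): balance=$2100.16 total_interest=$400.16
After 12 (deposit($1000)): balance=$3100.16 total_interest=$400.16

Answer: 3100.16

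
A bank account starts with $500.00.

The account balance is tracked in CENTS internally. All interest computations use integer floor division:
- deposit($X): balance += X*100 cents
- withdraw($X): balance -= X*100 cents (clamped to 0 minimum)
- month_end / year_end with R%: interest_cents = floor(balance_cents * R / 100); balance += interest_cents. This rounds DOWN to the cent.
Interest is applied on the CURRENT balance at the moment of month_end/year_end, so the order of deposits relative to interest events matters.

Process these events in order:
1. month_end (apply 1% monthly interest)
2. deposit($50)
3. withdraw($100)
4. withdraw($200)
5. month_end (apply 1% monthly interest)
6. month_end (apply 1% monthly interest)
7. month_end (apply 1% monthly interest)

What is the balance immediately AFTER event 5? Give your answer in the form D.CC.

Answer: 257.55

Derivation:
After 1 (month_end (apply 1% monthly interest)): balance=$505.00 total_interest=$5.00
After 2 (deposit($50)): balance=$555.00 total_interest=$5.00
After 3 (withdraw($100)): balance=$455.00 total_interest=$5.00
After 4 (withdraw($200)): balance=$255.00 total_interest=$5.00
After 5 (month_end (apply 1% monthly interest)): balance=$257.55 total_interest=$7.55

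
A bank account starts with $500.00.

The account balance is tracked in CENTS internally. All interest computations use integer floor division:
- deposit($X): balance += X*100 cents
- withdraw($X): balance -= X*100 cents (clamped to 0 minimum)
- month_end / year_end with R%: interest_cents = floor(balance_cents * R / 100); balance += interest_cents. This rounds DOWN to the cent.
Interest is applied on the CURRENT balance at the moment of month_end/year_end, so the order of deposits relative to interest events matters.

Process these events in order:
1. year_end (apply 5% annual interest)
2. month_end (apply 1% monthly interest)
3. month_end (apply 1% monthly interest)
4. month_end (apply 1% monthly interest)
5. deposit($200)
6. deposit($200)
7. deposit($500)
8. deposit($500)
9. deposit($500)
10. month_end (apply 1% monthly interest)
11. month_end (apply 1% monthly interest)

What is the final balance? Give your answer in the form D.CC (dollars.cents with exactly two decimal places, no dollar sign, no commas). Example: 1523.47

After 1 (year_end (apply 5% annual interest)): balance=$525.00 total_interest=$25.00
After 2 (month_end (apply 1% monthly interest)): balance=$530.25 total_interest=$30.25
After 3 (month_end (apply 1% monthly interest)): balance=$535.55 total_interest=$35.55
After 4 (month_end (apply 1% monthly interest)): balance=$540.90 total_interest=$40.90
After 5 (deposit($200)): balance=$740.90 total_interest=$40.90
After 6 (deposit($200)): balance=$940.90 total_interest=$40.90
After 7 (deposit($500)): balance=$1440.90 total_interest=$40.90
After 8 (deposit($500)): balance=$1940.90 total_interest=$40.90
After 9 (deposit($500)): balance=$2440.90 total_interest=$40.90
After 10 (month_end (apply 1% monthly interest)): balance=$2465.30 total_interest=$65.30
After 11 (month_end (apply 1% monthly interest)): balance=$2489.95 total_interest=$89.95

Answer: 2489.95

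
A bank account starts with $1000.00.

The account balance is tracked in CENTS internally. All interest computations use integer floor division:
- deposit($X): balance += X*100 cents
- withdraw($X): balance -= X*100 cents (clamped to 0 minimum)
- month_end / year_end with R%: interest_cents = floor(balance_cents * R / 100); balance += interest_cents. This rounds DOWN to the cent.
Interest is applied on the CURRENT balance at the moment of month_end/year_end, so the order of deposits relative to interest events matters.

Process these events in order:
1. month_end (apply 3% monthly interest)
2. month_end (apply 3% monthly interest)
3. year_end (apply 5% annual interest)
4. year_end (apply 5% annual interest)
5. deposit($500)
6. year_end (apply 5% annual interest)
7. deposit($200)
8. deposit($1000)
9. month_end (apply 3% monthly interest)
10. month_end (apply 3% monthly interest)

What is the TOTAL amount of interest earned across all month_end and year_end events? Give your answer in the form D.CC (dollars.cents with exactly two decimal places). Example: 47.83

After 1 (month_end (apply 3% monthly interest)): balance=$1030.00 total_interest=$30.00
After 2 (month_end (apply 3% monthly interest)): balance=$1060.90 total_interest=$60.90
After 3 (year_end (apply 5% annual interest)): balance=$1113.94 total_interest=$113.94
After 4 (year_end (apply 5% annual interest)): balance=$1169.63 total_interest=$169.63
After 5 (deposit($500)): balance=$1669.63 total_interest=$169.63
After 6 (year_end (apply 5% annual interest)): balance=$1753.11 total_interest=$253.11
After 7 (deposit($200)): balance=$1953.11 total_interest=$253.11
After 8 (deposit($1000)): balance=$2953.11 total_interest=$253.11
After 9 (month_end (apply 3% monthly interest)): balance=$3041.70 total_interest=$341.70
After 10 (month_end (apply 3% monthly interest)): balance=$3132.95 total_interest=$432.95

Answer: 432.95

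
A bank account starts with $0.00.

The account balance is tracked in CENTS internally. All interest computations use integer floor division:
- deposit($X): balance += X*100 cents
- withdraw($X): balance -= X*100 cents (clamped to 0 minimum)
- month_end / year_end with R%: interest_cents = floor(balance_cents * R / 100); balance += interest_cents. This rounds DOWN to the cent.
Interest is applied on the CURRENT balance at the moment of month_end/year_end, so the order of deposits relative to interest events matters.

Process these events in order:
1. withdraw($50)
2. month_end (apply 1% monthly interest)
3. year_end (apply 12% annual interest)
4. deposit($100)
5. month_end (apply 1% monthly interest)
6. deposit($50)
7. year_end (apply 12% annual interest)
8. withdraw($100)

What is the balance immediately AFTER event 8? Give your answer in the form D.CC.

Answer: 69.12

Derivation:
After 1 (withdraw($50)): balance=$0.00 total_interest=$0.00
After 2 (month_end (apply 1% monthly interest)): balance=$0.00 total_interest=$0.00
After 3 (year_end (apply 12% annual interest)): balance=$0.00 total_interest=$0.00
After 4 (deposit($100)): balance=$100.00 total_interest=$0.00
After 5 (month_end (apply 1% monthly interest)): balance=$101.00 total_interest=$1.00
After 6 (deposit($50)): balance=$151.00 total_interest=$1.00
After 7 (year_end (apply 12% annual interest)): balance=$169.12 total_interest=$19.12
After 8 (withdraw($100)): balance=$69.12 total_interest=$19.12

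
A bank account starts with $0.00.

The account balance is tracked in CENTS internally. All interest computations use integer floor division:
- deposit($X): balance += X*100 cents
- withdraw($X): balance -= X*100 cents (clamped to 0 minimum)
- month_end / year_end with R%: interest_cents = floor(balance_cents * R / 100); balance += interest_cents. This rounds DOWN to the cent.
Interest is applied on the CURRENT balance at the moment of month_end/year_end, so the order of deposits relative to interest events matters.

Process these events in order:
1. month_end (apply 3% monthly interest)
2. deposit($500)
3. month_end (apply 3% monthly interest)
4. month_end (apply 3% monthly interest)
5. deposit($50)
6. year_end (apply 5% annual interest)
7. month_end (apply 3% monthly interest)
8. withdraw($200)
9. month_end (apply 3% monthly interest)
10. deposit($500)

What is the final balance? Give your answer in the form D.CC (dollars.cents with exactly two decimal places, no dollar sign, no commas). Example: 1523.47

Answer: 940.58

Derivation:
After 1 (month_end (apply 3% monthly interest)): balance=$0.00 total_interest=$0.00
After 2 (deposit($500)): balance=$500.00 total_interest=$0.00
After 3 (month_end (apply 3% monthly interest)): balance=$515.00 total_interest=$15.00
After 4 (month_end (apply 3% monthly interest)): balance=$530.45 total_interest=$30.45
After 5 (deposit($50)): balance=$580.45 total_interest=$30.45
After 6 (year_end (apply 5% annual interest)): balance=$609.47 total_interest=$59.47
After 7 (month_end (apply 3% monthly interest)): balance=$627.75 total_interest=$77.75
After 8 (withdraw($200)): balance=$427.75 total_interest=$77.75
After 9 (month_end (apply 3% monthly interest)): balance=$440.58 total_interest=$90.58
After 10 (deposit($500)): balance=$940.58 total_interest=$90.58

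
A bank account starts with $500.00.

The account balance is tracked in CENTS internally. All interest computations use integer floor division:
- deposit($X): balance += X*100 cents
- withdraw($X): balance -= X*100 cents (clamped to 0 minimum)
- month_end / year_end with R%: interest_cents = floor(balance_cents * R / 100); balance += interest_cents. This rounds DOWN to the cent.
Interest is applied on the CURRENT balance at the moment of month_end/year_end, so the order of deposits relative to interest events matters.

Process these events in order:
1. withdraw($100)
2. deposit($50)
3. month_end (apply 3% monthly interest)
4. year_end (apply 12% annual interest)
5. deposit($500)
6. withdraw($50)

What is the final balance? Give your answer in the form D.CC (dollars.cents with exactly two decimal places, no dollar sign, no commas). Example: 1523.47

After 1 (withdraw($100)): balance=$400.00 total_interest=$0.00
After 2 (deposit($50)): balance=$450.00 total_interest=$0.00
After 3 (month_end (apply 3% monthly interest)): balance=$463.50 total_interest=$13.50
After 4 (year_end (apply 12% annual interest)): balance=$519.12 total_interest=$69.12
After 5 (deposit($500)): balance=$1019.12 total_interest=$69.12
After 6 (withdraw($50)): balance=$969.12 total_interest=$69.12

Answer: 969.12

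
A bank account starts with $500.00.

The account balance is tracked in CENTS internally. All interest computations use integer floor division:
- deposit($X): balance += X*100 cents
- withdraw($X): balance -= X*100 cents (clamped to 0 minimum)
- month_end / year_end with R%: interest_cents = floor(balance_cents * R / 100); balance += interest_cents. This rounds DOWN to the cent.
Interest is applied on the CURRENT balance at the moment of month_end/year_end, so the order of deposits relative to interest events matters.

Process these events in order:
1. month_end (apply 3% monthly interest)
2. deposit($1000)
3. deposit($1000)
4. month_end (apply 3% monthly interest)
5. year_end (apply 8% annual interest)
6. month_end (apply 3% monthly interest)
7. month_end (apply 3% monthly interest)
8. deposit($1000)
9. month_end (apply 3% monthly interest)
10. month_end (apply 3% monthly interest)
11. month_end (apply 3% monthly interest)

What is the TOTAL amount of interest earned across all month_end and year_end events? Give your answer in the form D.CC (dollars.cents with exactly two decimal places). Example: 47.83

After 1 (month_end (apply 3% monthly interest)): balance=$515.00 total_interest=$15.00
After 2 (deposit($1000)): balance=$1515.00 total_interest=$15.00
After 3 (deposit($1000)): balance=$2515.00 total_interest=$15.00
After 4 (month_end (apply 3% monthly interest)): balance=$2590.45 total_interest=$90.45
After 5 (year_end (apply 8% annual interest)): balance=$2797.68 total_interest=$297.68
After 6 (month_end (apply 3% monthly interest)): balance=$2881.61 total_interest=$381.61
After 7 (month_end (apply 3% monthly interest)): balance=$2968.05 total_interest=$468.05
After 8 (deposit($1000)): balance=$3968.05 total_interest=$468.05
After 9 (month_end (apply 3% monthly interest)): balance=$4087.09 total_interest=$587.09
After 10 (month_end (apply 3% monthly interest)): balance=$4209.70 total_interest=$709.70
After 11 (month_end (apply 3% monthly interest)): balance=$4335.99 total_interest=$835.99

Answer: 835.99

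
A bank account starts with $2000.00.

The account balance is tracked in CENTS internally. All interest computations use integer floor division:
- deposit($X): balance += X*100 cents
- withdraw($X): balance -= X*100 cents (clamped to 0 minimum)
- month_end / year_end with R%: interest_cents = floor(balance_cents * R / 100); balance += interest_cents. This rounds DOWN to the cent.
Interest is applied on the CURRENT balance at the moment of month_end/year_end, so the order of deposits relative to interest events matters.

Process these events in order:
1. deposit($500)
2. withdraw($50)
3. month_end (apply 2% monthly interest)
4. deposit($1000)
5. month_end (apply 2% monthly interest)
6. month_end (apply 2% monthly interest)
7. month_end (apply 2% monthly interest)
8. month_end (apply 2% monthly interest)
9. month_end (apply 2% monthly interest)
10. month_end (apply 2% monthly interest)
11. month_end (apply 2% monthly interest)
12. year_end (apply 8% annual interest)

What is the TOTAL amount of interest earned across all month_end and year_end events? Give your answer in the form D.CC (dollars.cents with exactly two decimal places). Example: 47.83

After 1 (deposit($500)): balance=$2500.00 total_interest=$0.00
After 2 (withdraw($50)): balance=$2450.00 total_interest=$0.00
After 3 (month_end (apply 2% monthly interest)): balance=$2499.00 total_interest=$49.00
After 4 (deposit($1000)): balance=$3499.00 total_interest=$49.00
After 5 (month_end (apply 2% monthly interest)): balance=$3568.98 total_interest=$118.98
After 6 (month_end (apply 2% monthly interest)): balance=$3640.35 total_interest=$190.35
After 7 (month_end (apply 2% monthly interest)): balance=$3713.15 total_interest=$263.15
After 8 (month_end (apply 2% monthly interest)): balance=$3787.41 total_interest=$337.41
After 9 (month_end (apply 2% monthly interest)): balance=$3863.15 total_interest=$413.15
After 10 (month_end (apply 2% monthly interest)): balance=$3940.41 total_interest=$490.41
After 11 (month_end (apply 2% monthly interest)): balance=$4019.21 total_interest=$569.21
After 12 (year_end (apply 8% annual interest)): balance=$4340.74 total_interest=$890.74

Answer: 890.74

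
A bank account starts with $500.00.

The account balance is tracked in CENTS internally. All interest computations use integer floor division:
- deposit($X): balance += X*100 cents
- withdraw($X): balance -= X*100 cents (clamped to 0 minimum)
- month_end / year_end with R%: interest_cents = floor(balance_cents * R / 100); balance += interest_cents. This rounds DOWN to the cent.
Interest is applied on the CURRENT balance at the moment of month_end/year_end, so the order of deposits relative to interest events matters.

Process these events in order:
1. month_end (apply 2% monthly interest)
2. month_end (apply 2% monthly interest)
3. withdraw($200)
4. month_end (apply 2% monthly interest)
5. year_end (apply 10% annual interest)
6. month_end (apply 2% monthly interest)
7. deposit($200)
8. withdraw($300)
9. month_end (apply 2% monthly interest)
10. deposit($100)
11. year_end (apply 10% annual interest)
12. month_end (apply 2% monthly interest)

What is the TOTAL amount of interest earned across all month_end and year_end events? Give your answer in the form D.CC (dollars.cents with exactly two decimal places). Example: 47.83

After 1 (month_end (apply 2% monthly interest)): balance=$510.00 total_interest=$10.00
After 2 (month_end (apply 2% monthly interest)): balance=$520.20 total_interest=$20.20
After 3 (withdraw($200)): balance=$320.20 total_interest=$20.20
After 4 (month_end (apply 2% monthly interest)): balance=$326.60 total_interest=$26.60
After 5 (year_end (apply 10% annual interest)): balance=$359.26 total_interest=$59.26
After 6 (month_end (apply 2% monthly interest)): balance=$366.44 total_interest=$66.44
After 7 (deposit($200)): balance=$566.44 total_interest=$66.44
After 8 (withdraw($300)): balance=$266.44 total_interest=$66.44
After 9 (month_end (apply 2% monthly interest)): balance=$271.76 total_interest=$71.76
After 10 (deposit($100)): balance=$371.76 total_interest=$71.76
After 11 (year_end (apply 10% annual interest)): balance=$408.93 total_interest=$108.93
After 12 (month_end (apply 2% monthly interest)): balance=$417.10 total_interest=$117.10

Answer: 117.10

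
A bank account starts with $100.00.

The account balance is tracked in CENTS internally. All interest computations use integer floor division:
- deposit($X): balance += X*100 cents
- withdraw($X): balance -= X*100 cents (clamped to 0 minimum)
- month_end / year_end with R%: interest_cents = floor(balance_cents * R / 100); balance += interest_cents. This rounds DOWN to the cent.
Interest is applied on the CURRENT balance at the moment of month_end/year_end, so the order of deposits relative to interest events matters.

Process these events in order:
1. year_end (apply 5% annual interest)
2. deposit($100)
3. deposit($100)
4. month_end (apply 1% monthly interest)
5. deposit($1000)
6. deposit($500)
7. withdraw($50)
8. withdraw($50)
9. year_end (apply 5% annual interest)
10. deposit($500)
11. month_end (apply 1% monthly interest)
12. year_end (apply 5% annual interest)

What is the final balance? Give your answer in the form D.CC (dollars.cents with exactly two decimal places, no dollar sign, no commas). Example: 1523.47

Answer: 2432.19

Derivation:
After 1 (year_end (apply 5% annual interest)): balance=$105.00 total_interest=$5.00
After 2 (deposit($100)): balance=$205.00 total_interest=$5.00
After 3 (deposit($100)): balance=$305.00 total_interest=$5.00
After 4 (month_end (apply 1% monthly interest)): balance=$308.05 total_interest=$8.05
After 5 (deposit($1000)): balance=$1308.05 total_interest=$8.05
After 6 (deposit($500)): balance=$1808.05 total_interest=$8.05
After 7 (withdraw($50)): balance=$1758.05 total_interest=$8.05
After 8 (withdraw($50)): balance=$1708.05 total_interest=$8.05
After 9 (year_end (apply 5% annual interest)): balance=$1793.45 total_interest=$93.45
After 10 (deposit($500)): balance=$2293.45 total_interest=$93.45
After 11 (month_end (apply 1% monthly interest)): balance=$2316.38 total_interest=$116.38
After 12 (year_end (apply 5% annual interest)): balance=$2432.19 total_interest=$232.19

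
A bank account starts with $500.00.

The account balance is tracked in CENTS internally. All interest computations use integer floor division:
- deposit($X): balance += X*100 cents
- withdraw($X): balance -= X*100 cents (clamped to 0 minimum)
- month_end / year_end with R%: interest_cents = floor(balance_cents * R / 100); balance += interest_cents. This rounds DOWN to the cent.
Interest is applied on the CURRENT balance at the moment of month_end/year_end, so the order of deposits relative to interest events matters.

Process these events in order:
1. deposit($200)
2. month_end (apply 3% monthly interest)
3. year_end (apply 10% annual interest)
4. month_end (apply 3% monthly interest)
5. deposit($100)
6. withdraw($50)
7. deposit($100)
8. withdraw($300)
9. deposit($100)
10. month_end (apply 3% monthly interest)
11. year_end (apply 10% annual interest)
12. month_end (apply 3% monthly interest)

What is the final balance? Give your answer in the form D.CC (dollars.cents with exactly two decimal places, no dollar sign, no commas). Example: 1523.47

Answer: 894.93

Derivation:
After 1 (deposit($200)): balance=$700.00 total_interest=$0.00
After 2 (month_end (apply 3% monthly interest)): balance=$721.00 total_interest=$21.00
After 3 (year_end (apply 10% annual interest)): balance=$793.10 total_interest=$93.10
After 4 (month_end (apply 3% monthly interest)): balance=$816.89 total_interest=$116.89
After 5 (deposit($100)): balance=$916.89 total_interest=$116.89
After 6 (withdraw($50)): balance=$866.89 total_interest=$116.89
After 7 (deposit($100)): balance=$966.89 total_interest=$116.89
After 8 (withdraw($300)): balance=$666.89 total_interest=$116.89
After 9 (deposit($100)): balance=$766.89 total_interest=$116.89
After 10 (month_end (apply 3% monthly interest)): balance=$789.89 total_interest=$139.89
After 11 (year_end (apply 10% annual interest)): balance=$868.87 total_interest=$218.87
After 12 (month_end (apply 3% monthly interest)): balance=$894.93 total_interest=$244.93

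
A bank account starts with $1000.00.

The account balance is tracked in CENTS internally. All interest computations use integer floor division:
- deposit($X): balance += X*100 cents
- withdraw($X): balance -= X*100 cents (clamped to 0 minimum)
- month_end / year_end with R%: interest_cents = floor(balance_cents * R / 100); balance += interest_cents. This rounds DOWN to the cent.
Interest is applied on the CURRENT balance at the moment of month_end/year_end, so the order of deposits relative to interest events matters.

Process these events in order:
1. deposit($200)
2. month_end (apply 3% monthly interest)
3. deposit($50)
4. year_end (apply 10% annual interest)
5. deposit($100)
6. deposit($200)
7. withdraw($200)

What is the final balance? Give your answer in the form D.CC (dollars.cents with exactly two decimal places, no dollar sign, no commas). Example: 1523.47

Answer: 1514.60

Derivation:
After 1 (deposit($200)): balance=$1200.00 total_interest=$0.00
After 2 (month_end (apply 3% monthly interest)): balance=$1236.00 total_interest=$36.00
After 3 (deposit($50)): balance=$1286.00 total_interest=$36.00
After 4 (year_end (apply 10% annual interest)): balance=$1414.60 total_interest=$164.60
After 5 (deposit($100)): balance=$1514.60 total_interest=$164.60
After 6 (deposit($200)): balance=$1714.60 total_interest=$164.60
After 7 (withdraw($200)): balance=$1514.60 total_interest=$164.60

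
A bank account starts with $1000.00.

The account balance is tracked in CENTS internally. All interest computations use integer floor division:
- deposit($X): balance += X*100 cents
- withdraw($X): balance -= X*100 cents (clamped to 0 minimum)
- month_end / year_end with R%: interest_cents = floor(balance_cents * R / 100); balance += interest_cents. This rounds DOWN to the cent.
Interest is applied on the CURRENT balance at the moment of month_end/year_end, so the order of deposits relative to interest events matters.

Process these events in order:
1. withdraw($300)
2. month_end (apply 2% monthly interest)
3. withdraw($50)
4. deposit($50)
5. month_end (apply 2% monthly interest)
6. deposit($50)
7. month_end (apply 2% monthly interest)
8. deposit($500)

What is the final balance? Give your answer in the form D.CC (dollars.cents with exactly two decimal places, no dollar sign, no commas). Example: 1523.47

After 1 (withdraw($300)): balance=$700.00 total_interest=$0.00
After 2 (month_end (apply 2% monthly interest)): balance=$714.00 total_interest=$14.00
After 3 (withdraw($50)): balance=$664.00 total_interest=$14.00
After 4 (deposit($50)): balance=$714.00 total_interest=$14.00
After 5 (month_end (apply 2% monthly interest)): balance=$728.28 total_interest=$28.28
After 6 (deposit($50)): balance=$778.28 total_interest=$28.28
After 7 (month_end (apply 2% monthly interest)): balance=$793.84 total_interest=$43.84
After 8 (deposit($500)): balance=$1293.84 total_interest=$43.84

Answer: 1293.84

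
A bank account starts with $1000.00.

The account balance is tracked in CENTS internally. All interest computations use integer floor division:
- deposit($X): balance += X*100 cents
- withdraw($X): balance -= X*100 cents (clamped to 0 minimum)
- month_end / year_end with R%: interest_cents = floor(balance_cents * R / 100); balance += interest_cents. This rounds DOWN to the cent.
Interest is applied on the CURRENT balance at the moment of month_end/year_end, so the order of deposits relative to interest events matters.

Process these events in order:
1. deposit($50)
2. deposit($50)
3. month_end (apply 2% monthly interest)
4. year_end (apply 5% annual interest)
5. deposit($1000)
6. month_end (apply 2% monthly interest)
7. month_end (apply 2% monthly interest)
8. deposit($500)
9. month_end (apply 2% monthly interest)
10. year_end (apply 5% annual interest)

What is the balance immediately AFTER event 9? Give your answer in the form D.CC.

Answer: 2821.41

Derivation:
After 1 (deposit($50)): balance=$1050.00 total_interest=$0.00
After 2 (deposit($50)): balance=$1100.00 total_interest=$0.00
After 3 (month_end (apply 2% monthly interest)): balance=$1122.00 total_interest=$22.00
After 4 (year_end (apply 5% annual interest)): balance=$1178.10 total_interest=$78.10
After 5 (deposit($1000)): balance=$2178.10 total_interest=$78.10
After 6 (month_end (apply 2% monthly interest)): balance=$2221.66 total_interest=$121.66
After 7 (month_end (apply 2% monthly interest)): balance=$2266.09 total_interest=$166.09
After 8 (deposit($500)): balance=$2766.09 total_interest=$166.09
After 9 (month_end (apply 2% monthly interest)): balance=$2821.41 total_interest=$221.41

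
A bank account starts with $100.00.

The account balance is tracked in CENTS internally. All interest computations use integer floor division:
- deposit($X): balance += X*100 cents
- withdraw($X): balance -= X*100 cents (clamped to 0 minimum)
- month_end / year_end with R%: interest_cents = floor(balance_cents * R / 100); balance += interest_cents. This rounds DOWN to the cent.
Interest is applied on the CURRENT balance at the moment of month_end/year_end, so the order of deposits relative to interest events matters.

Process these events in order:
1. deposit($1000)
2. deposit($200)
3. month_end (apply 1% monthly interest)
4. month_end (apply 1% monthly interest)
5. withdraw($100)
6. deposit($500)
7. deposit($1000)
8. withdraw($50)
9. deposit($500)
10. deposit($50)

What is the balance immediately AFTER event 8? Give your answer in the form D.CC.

Answer: 2676.13

Derivation:
After 1 (deposit($1000)): balance=$1100.00 total_interest=$0.00
After 2 (deposit($200)): balance=$1300.00 total_interest=$0.00
After 3 (month_end (apply 1% monthly interest)): balance=$1313.00 total_interest=$13.00
After 4 (month_end (apply 1% monthly interest)): balance=$1326.13 total_interest=$26.13
After 5 (withdraw($100)): balance=$1226.13 total_interest=$26.13
After 6 (deposit($500)): balance=$1726.13 total_interest=$26.13
After 7 (deposit($1000)): balance=$2726.13 total_interest=$26.13
After 8 (withdraw($50)): balance=$2676.13 total_interest=$26.13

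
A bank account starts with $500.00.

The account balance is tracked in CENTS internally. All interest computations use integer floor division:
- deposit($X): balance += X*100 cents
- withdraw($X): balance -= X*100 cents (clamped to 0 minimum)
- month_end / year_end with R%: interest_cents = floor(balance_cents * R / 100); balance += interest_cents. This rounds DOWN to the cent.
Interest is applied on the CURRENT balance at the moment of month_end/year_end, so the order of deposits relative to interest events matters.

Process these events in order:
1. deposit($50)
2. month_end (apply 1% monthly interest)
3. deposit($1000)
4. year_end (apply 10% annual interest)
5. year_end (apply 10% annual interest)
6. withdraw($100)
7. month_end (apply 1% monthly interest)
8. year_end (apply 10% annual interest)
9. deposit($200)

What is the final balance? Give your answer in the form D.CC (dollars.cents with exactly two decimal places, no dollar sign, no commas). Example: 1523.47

After 1 (deposit($50)): balance=$550.00 total_interest=$0.00
After 2 (month_end (apply 1% monthly interest)): balance=$555.50 total_interest=$5.50
After 3 (deposit($1000)): balance=$1555.50 total_interest=$5.50
After 4 (year_end (apply 10% annual interest)): balance=$1711.05 total_interest=$161.05
After 5 (year_end (apply 10% annual interest)): balance=$1882.15 total_interest=$332.15
After 6 (withdraw($100)): balance=$1782.15 total_interest=$332.15
After 7 (month_end (apply 1% monthly interest)): balance=$1799.97 total_interest=$349.97
After 8 (year_end (apply 10% annual interest)): balance=$1979.96 total_interest=$529.96
After 9 (deposit($200)): balance=$2179.96 total_interest=$529.96

Answer: 2179.96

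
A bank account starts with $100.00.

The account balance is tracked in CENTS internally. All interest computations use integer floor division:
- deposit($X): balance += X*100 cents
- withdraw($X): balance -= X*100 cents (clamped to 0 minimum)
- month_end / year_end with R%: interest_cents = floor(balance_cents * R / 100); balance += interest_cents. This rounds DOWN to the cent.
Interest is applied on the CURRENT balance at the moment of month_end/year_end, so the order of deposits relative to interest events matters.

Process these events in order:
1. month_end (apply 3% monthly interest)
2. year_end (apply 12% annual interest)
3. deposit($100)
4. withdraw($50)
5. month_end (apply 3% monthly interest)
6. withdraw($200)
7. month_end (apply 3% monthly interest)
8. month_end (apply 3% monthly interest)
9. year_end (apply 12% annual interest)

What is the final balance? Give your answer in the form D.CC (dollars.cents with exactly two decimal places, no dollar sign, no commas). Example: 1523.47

Answer: 0.00

Derivation:
After 1 (month_end (apply 3% monthly interest)): balance=$103.00 total_interest=$3.00
After 2 (year_end (apply 12% annual interest)): balance=$115.36 total_interest=$15.36
After 3 (deposit($100)): balance=$215.36 total_interest=$15.36
After 4 (withdraw($50)): balance=$165.36 total_interest=$15.36
After 5 (month_end (apply 3% monthly interest)): balance=$170.32 total_interest=$20.32
After 6 (withdraw($200)): balance=$0.00 total_interest=$20.32
After 7 (month_end (apply 3% monthly interest)): balance=$0.00 total_interest=$20.32
After 8 (month_end (apply 3% monthly interest)): balance=$0.00 total_interest=$20.32
After 9 (year_end (apply 12% annual interest)): balance=$0.00 total_interest=$20.32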